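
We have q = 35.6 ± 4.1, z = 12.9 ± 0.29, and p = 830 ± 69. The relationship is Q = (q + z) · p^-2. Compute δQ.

1.31e-05

Let u = q + z = 48.5. δu = √(δq² + δz²) = √(16.8 + 0.0841) = 4.11, so δu/u = 0.0847.
Q is then a monomial in u, p:
δQ/Q = √((δu/u)² + (-2·δp/p)²) = √(0.00718 + 0.0276) = 0.187
Q = 7.04e-05, so δQ = 0.187 × 7.04e-05 = 1.31e-05.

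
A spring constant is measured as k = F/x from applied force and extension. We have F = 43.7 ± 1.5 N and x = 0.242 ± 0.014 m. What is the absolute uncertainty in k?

Relative error in a monomial: (δk/k)² = Σ (nᵢ · δxᵢ/xᵢ)².
  (1·δF/F)² = (1×0.0343)² = 0.00118;  (-1·δx/x)² = (-1×0.0579)² = 0.00335
δk/k = √(0.00452) = 0.0673
k = 181 N/m, so δk = 0.0673 × 181 = 12.1 N/m.

12.1 N/m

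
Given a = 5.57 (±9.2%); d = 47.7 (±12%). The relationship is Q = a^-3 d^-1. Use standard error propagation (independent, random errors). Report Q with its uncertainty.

(1.21 ± 0.365) × 10^-4

Since Q is a product/quotient, work with relative uncertainties:
  (-3·δa/a)² = (-3×0.0920)² = 0.0762;  (-1·δd/d)² = (-1×0.120)² = 0.0144
δQ/Q = √(0.0906) = 0.301
Q = 0.000121, so δQ = 0.301 × 0.000121 = 3.65e-05.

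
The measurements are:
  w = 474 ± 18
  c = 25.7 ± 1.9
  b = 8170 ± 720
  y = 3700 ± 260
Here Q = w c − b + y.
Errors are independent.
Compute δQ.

1270

Let p = w·c = 12200. δp/p = √((1·δw/w)² + (1·δc/c)²) = √(0.00144 + 0.00547) = 0.0831, so δp = 1010.
Q = p − b + y: δQ = √(δp² + δb² + δy²) = √(1.03e+06 + 5.18e+05 + 67600) = 1270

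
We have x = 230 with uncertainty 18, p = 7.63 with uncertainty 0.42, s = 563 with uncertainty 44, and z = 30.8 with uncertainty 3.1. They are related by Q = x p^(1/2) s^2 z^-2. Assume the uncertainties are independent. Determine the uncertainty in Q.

Each factor contributes (exponent × relative error)² to (δQ/Q)²:
  (1·δx/x)² = (1×0.0783)² = 0.00612;  (½·δp/p)² = (0.5×0.0550)² = 0.000758;  (2·δs/s)² = (2×0.0782)² = 0.0244;  (-2·δz/z)² = (-2×0.101)² = 0.0405
δQ/Q = √(0.0718) = 0.268
Q = 2.12e+05, so δQ = 0.268 × 2.12e+05 = 56900.

56900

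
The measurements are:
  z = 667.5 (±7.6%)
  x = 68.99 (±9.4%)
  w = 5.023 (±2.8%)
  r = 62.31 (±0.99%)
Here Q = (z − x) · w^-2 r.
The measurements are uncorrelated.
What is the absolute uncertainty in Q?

152

Let u = z − x = 598.5. δu = √(δz² + δx²) = √(2570 + 42.1) = 51.1, so δu/u = 0.0855.
Q is then a monomial in u, w, r:
δQ/Q = √((δu/u)² + (-2·δw/w)² + (1·δr/r)²) = √(0.00730 + 0.00314 + 9.8e-05) = 0.103
Q = 1478, so δQ = 0.103 × 1478 = 152.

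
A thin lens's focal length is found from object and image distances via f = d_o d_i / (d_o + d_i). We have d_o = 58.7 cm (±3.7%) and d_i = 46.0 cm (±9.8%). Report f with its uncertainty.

25.8 ± 1.48 cm

∂f/∂d_o = (d_i/(d_o+d_i))² = 0.193;  ∂f/∂d_i = (d_o/(d_o+d_i))² = 0.314
δf = √((∂f/∂d_o · δd_o)² + (∂f/∂d_i · δd_i)²) = √(0.176 + 2.01) = 1.48 cm
f = 25.8 cm.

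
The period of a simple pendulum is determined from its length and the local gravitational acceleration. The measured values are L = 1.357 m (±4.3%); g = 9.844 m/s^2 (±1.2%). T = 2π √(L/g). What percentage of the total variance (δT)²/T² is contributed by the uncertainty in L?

92.8%

(δT/T)² = (½·δL/L)² + (−½·δg/g)²
  L term: (0.5×0.0430)² = 0.000462
  g term: (-0.5×0.0120)² = 3.6e-05
Total = 0.000498. Share from L = 0.000462/0.000498 = 0.928.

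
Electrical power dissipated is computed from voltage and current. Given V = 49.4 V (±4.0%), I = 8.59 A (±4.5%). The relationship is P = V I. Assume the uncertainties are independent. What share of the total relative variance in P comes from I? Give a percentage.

55.9%

(δP/P)² = (1·δV/V)² + (1·δI/I)²
  V term: (1×0.0400)² = 0.00160
  I term: (1×0.0450)² = 0.00202
Total = 0.00362. Share from I = 0.00202/0.00362 = 0.559.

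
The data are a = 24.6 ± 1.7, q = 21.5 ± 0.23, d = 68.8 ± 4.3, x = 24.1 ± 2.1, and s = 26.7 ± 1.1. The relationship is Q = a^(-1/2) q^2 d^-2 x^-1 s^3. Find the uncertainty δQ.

Each factor contributes (exponent × relative error)² to (δQ/Q)²:
  (−½·δa/a)² = (-0.5×0.0691)² = 0.00119;  (2·δq/q)² = (2×0.0107)² = 0.000458;  (-2·δd/d)² = (-2×0.0625)² = 0.0156;  (-1·δx/x)² = (-1×0.0871)² = 0.00759;  (3·δs/s)² = (3×0.0412)² = 0.0153
δQ/Q = √(0.0401) = 0.200
Q = 15.6, so δQ = 0.200 × 15.6 = 3.12.

3.12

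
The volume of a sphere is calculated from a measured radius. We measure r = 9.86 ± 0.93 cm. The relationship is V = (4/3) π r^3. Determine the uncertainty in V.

Each factor contributes (exponent × relative error)² to (δV/V)²:
  (3·δr/r)² = (3×0.0943)² = 0.0801
δV/V = √(0.0801) = 0.283
V = 4020 cm^3, so δV = 0.283 × 4020 = 1140 cm^3.

1140 cm^3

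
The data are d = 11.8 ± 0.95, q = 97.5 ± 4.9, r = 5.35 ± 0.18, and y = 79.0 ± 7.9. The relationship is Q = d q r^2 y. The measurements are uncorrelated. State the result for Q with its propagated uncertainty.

(2.60 ± 0.399) × 10^6

Products/powers → add relative errors in quadrature, weighted by exponent:
  (1·δd/d)² = (1×0.0805)² = 0.00648;  (1·δq/q)² = (1×0.0503)² = 0.00253;  (2·δr/r)² = (2×0.0336)² = 0.00453;  (1·δy/y)² = (1×0.100)² = 0.0100
δQ/Q = √(0.0235) = 0.153
Q = 2.6e+06, so δQ = 0.153 × 2.6e+06 = 3.99e+05.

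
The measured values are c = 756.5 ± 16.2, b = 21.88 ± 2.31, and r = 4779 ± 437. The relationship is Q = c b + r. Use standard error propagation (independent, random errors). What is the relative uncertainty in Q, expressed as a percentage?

8.61%

Let p = c·b = 16550. δp/p = √((1·δc/c)² + (1·δb/b)²) = √(0.000459 + 0.0111) = 0.108, so δp = 1780.
Q = p + r: δQ = √(δp² + δr²) = √(3.18e+06 + 1.91e+05) = 1840
Q = 21330, so δQ/Q = 1840/21330 = 0.0861.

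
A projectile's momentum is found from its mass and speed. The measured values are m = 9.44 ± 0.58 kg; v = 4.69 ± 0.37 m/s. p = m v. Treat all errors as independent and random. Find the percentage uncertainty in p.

10.00%

For a monomial p ∝ m, v, fractional errors add in quadrature:
  (1·δm/m)² = (1×0.0614)² = 0.00377;  (1·δv/v)² = (1×0.0789)² = 0.00622
δp/p = √(0.01000) = 0.1000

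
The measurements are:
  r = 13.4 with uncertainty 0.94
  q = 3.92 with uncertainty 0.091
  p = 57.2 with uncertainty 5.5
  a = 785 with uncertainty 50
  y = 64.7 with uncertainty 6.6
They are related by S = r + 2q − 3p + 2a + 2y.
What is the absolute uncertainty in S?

Absolute uncertainties add in quadrature for a linear combination:
  (δr)² = 0.884;  (2·δq)² = 0.0331;  (3·δp)² = 272;  (2·δa)² = 10000;  (2·δy)² = 174
δS = √(10400) = 102

102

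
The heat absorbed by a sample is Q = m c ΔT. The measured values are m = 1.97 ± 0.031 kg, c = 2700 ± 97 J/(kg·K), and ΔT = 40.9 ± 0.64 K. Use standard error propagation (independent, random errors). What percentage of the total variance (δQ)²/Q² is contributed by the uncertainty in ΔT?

(δQ/Q)² = (1·δm/m)² + (1·δc/c)² + (1·δΔT/ΔT)²
  m term: (1×0.0157)² = 0.000248
  c term: (1×0.0359)² = 0.00129
  ΔT term: (1×0.0156)² = 0.000245
Total = 0.00178. Share from ΔT = 0.000245/0.00178 = 0.137.

13.7%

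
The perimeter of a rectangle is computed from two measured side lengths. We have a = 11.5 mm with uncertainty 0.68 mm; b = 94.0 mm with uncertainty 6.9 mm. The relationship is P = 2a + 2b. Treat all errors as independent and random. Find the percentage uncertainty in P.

P is a linear combination, so absolute uncertainties add in quadrature:
  (2·δa)² = 1.85;  (2·δb)² = 190
δP = √(192) = 13.9 mm
P = 211 mm, so δP/P = 13.9/211 = 0.0657.

6.57%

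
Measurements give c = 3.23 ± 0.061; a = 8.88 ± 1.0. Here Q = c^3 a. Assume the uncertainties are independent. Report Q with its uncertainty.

Each factor contributes (exponent × relative error)² to (δQ/Q)²:
  (3·δc/c)² = (3×0.0189)² = 0.00321;  (1·δa/a)² = (1×0.113)² = 0.0127
δQ/Q = √(0.0159) = 0.126
Q = 299, so δQ = 0.126 × 299 = 37.7.

299 ± 37.7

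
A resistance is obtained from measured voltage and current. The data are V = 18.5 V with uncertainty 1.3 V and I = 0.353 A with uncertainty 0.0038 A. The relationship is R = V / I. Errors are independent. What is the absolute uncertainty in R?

3.73 Ω

For a monomial R ∝ V, I^-1, fractional errors add in quadrature:
  (1·δV/V)² = (1×0.0703)² = 0.00494;  (-1·δI/I)² = (-1×0.0108)² = 0.000116
δR/R = √(0.00505) = 0.0711
R = 52.4 Ω, so δR = 0.0711 × 52.4 = 3.73 Ω.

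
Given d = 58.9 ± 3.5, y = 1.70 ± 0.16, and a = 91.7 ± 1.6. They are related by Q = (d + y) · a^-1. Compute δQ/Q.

Let u = d + y = 60.6. δu = √(δd² + δy²) = √(12.2 + 0.0256) = 3.50, so δu/u = 0.0578.
Q is then a monomial in u, a:
δQ/Q = √((δu/u)² + (-1·δa/a)²) = √(0.00334 + 0.000304) = 0.0604

0.0604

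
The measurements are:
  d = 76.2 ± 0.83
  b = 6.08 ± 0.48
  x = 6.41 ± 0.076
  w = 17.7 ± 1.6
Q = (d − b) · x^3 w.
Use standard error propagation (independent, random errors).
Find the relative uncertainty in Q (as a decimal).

0.0981

Let u = d − b = 70.1. δu = √(δd² + δb²) = √(0.689 + 0.230) = 0.959, so δu/u = 0.0137.
Q is then a monomial in u, x, w:
δQ/Q = √((δu/u)² + (3·δx/x)² + (1·δw/w)²) = √(0.000187 + 0.00127 + 0.00817) = 0.0981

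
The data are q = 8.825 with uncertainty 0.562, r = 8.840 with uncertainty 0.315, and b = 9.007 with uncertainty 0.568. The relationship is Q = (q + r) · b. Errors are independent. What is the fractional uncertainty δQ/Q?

0.0728

Let u = q + r = 17.66. δu = √(δq² + δr²) = √(0.316 + 0.0992) = 0.644, so δu/u = 0.0365.
Q is then a monomial in u, b:
δQ/Q = √((δu/u)² + (1·δb/b)²) = √(0.00133 + 0.00398) = 0.0728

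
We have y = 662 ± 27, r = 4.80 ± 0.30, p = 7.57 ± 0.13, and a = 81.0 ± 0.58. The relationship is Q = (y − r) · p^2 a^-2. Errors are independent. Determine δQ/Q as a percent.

Let u = y − r = 657. δu = √(δy² + δr²) = √(729 + 0.0900) = 27.0, so δu/u = 0.0411.
Q is then a monomial in u, p, a:
δQ/Q = √((δu/u)² + (2·δp/p)² + (-2·δa/a)²) = √(0.00169 + 0.00118 + 0.000205) = 0.0554

5.54%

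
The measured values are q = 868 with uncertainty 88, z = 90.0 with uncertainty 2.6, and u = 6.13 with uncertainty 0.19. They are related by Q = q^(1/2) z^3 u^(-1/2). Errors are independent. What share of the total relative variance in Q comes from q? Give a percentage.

(δQ/Q)² = (½·δq/q)² + (3·δz/z)² + (−½·δu/u)²
  q term: (0.5×0.101)² = 0.00257
  z term: (3×0.0289)² = 0.00751
  u term: (-0.5×0.0310)² = 0.000240
Total = 0.0103. Share from q = 0.00257/0.0103 = 0.249.

24.9%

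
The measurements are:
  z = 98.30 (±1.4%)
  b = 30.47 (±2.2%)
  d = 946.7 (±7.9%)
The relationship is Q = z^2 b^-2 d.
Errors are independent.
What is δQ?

933

Each factor contributes (exponent × relative error)² to (δQ/Q)²:
  (2·δz/z)² = (2×0.0140)² = 0.000784;  (-2·δb/b)² = (-2×0.0220)² = 0.00194;  (1·δd/d)² = (1×0.0790)² = 0.00624
δQ/Q = √(0.00896) = 0.0947
Q = 9853, so δQ = 0.0947 × 9853 = 933.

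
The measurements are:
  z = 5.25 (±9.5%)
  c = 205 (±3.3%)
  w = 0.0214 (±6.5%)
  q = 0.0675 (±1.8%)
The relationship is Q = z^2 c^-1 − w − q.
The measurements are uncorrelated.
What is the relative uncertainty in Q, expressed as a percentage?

Let p = z^2·c^-1 = 0.134. δp/p = √((2·δz/z)² + (-1·δc/c)²) = √(0.0361 + 0.00109) = 0.193, so δp = 0.0259.
Q = p − w − q: δQ = √(δp² + δw² + δq²) = √(0.000672 + 1.93e-06 + 1.48e-06) = 0.0260
Q = 0.0456, so δQ/Q = 0.0260/0.0456 = 0.571.

57.1%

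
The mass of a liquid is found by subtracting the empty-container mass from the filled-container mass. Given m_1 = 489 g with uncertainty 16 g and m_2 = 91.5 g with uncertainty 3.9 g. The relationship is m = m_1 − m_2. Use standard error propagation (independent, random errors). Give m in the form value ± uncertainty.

398 ± 16.5 g

For a sum/difference, combine absolute errors in quadrature:
  (δm_1)² = 256;  (δm_2)² = 15.2
δm = √(271) = 16.5 g
m = 398 g.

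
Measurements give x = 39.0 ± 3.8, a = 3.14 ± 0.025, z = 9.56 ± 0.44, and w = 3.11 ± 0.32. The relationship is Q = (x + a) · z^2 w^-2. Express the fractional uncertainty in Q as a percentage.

24.3%

Let u = x + a = 42.1. δu = √(δx² + δa²) = √(14.4 + 0.000625) = 3.80, so δu/u = 0.0902.
Q is then a monomial in u, z, w:
δQ/Q = √((δu/u)² + (2·δz/z)² + (-2·δw/w)²) = √(0.00813 + 0.00847 + 0.0423) = 0.243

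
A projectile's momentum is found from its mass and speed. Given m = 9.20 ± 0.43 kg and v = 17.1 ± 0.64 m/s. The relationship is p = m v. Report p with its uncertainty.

p is a product of powers, so relative uncertainties combine in quadrature:
  (1·δm/m)² = (1×0.0467)² = 0.00218;  (1·δv/v)² = (1×0.0374)² = 0.00140
δp/p = √(0.00359) = 0.0599
p = 157 kg·m/s, so δp = 0.0599 × 157 = 9.42 kg·m/s.

157 ± 9.42 kg·m/s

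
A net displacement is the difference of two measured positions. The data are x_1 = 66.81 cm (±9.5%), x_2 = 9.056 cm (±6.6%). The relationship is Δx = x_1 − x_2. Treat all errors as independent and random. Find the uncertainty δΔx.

6.38 cm

Δx is a linear combination, so absolute uncertainties add in quadrature:
  (δx_1)² = 40.3;  (δx_2)² = 0.357
δΔx = √(40.6) = 6.38 cm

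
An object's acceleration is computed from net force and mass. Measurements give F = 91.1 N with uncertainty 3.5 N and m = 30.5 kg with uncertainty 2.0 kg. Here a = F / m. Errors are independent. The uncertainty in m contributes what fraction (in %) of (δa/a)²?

74.4%

(δa/a)² = (1·δF/F)² + (-1·δm/m)²
  F term: (1×0.0384)² = 0.00148
  m term: (-1×0.0656)² = 0.00430
Total = 0.00578. Share from m = 0.00430/0.00578 = 0.744.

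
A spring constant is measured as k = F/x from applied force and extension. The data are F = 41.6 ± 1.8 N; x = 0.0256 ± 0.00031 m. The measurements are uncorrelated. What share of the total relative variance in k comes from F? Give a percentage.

92.7%

(δk/k)² = (1·δF/F)² + (-1·δx/x)²
  F term: (1×0.0433)² = 0.00187
  x term: (-1×0.0121)² = 0.000147
Total = 0.00202. Share from F = 0.00187/0.00202 = 0.927.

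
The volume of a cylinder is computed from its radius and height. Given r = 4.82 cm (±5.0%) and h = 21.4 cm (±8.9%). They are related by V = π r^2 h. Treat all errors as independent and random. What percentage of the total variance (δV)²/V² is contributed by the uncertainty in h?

(δV/V)² = (2·δr/r)² + (1·δh/h)²
  r term: (2×0.0500)² = 0.0100
  h term: (1×0.0890)² = 0.00792
Total = 0.0179. Share from h = 0.00792/0.0179 = 0.442.

44.2%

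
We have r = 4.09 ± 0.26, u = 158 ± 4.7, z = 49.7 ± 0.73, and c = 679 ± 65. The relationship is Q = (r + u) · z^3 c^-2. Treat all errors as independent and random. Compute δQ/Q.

Let w = r + u = 162. δw = √(δr² + δu²) = √(0.0676 + 22.1) = 4.71, so δw/w = 0.0290.
Q is then a monomial in w, z, c:
δQ/Q = √((δw/w)² + (3·δz/z)² + (-2·δc/c)²) = √(0.000843 + 0.00194 + 0.0367) = 0.199

0.199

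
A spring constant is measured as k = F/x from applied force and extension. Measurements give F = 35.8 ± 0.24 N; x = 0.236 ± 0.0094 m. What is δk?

Products/powers → add relative errors in quadrature, weighted by exponent:
  (1·δF/F)² = (1×0.00670)² = 4.49e-05;  (-1·δx/x)² = (-1×0.0398)² = 0.00159
δk/k = √(0.00163) = 0.0404
k = 152 N/m, so δk = 0.0404 × 152 = 6.13 N/m.

6.13 N/m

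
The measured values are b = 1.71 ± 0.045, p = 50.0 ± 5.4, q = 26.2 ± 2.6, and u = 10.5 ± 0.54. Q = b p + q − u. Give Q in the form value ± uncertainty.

101 ± 9.87

Let w = b·p = 85.5. δw/w = √((1·δb/b)² + (1·δp/p)²) = √(0.000693 + 0.0117) = 0.111, so δw = 9.50.
Q = w + q − u: δQ = √(δw² + δq² + δu²) = √(90.3 + 6.76 + 0.292) = 9.87
Q = 101.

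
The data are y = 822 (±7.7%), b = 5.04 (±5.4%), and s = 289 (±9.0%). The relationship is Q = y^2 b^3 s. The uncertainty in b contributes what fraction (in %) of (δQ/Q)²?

(δQ/Q)² = (2·δy/y)² + (3·δb/b)² + (1·δs/s)²
  y term: (2×0.0770)² = 0.0237
  b term: (3×0.0540)² = 0.0262
  s term: (1×0.0900)² = 0.00810
Total = 0.0581. Share from b = 0.0262/0.0581 = 0.452.

45.2%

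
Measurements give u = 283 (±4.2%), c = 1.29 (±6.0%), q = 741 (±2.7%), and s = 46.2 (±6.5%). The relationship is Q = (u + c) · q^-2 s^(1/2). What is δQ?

0.000266

Let w = u + c = 284. δw = √(δu² + δc²) = √(141 + 0.00599) = 11.9, so δw/w = 0.0418.
Q is then a monomial in w, q, s:
δQ/Q = √((δw/w)² + (-2·δq/q)² + (½·δs/s)²) = √(0.00175 + 0.00292 + 0.00106) = 0.0756
Q = 0.00352, so δQ = 0.0756 × 0.00352 = 0.000266.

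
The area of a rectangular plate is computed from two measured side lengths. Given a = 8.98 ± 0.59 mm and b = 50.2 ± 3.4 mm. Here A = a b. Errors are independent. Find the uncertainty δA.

Each factor contributes (exponent × relative error)² to (δA/A)²:
  (1·δa/a)² = (1×0.0657)² = 0.00432;  (1·δb/b)² = (1×0.0677)² = 0.00459
δA/A = √(0.00890) = 0.0944
A = 451 mm^2, so δA = 0.0944 × 451 = 42.5 mm^2.

42.5 mm^2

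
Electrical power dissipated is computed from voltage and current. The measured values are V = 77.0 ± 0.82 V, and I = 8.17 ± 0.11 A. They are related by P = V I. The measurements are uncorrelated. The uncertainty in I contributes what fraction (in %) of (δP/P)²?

(δP/P)² = (1·δV/V)² + (1·δI/I)²
  V term: (1×0.0106)² = 0.000113
  I term: (1×0.0135)² = 0.000181
Total = 0.000295. Share from I = 0.000181/0.000295 = 0.615.

61.5%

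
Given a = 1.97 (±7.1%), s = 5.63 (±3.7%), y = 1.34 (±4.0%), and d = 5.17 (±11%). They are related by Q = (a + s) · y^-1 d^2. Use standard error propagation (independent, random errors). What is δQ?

Let u = a + s = 7.60. δu = √(δa² + δs²) = √(0.0196 + 0.0434) = 0.251, so δu/u = 0.0330.
Q is then a monomial in u, y, d:
δQ/Q = √((δu/u)² + (-1·δy/y)² + (2·δd/d)²) = √(0.00109 + 0.00160 + 0.0484) = 0.226
Q = 152, so δQ = 0.226 × 152 = 34.3.

34.3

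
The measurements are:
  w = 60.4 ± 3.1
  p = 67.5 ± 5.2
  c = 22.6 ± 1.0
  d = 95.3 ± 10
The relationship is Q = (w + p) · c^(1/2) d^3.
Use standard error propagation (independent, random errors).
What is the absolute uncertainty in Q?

1.68e+08

Let u = w + p = 128. δu = √(δw² + δp²) = √(9.61 + 27.0) = 6.05, so δu/u = 0.0473.
Q is then a monomial in u, c, d:
δQ/Q = √((δu/u)² + (½·δc/c)² + (3·δd/d)²) = √(0.00224 + 0.000489 + 0.0991) = 0.319
Q = 5.26e+08, so δQ = 0.319 × 5.26e+08 = 1.68e+08.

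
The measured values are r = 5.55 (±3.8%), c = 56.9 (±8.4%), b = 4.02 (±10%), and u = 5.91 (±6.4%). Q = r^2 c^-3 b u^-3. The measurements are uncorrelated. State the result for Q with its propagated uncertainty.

(3.26 ± 1.11) × 10^-6

Each factor contributes (exponent × relative error)² to (δQ/Q)²:
  (2·δr/r)² = (2×0.0380)² = 0.00578;  (-3·δc/c)² = (-3×0.0840)² = 0.0635;  (1·δb/b)² = (1×0.100)² = 0.0100;  (-3·δu/u)² = (-3×0.0640)² = 0.0369
δQ/Q = √(0.116) = 0.341
Q = 3.26e-06, so δQ = 0.341 × 3.26e-06 = 1.11e-06.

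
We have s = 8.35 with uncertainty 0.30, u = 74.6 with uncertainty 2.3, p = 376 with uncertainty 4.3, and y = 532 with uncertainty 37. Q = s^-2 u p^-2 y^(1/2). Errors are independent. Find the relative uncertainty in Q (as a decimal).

Relative error in a monomial: (δQ/Q)² = Σ (nᵢ · δxᵢ/xᵢ)².
  (-2·δs/s)² = (-2×0.0359)² = 0.00516;  (1·δu/u)² = (1×0.0308)² = 0.000951;  (-2·δp/p)² = (-2×0.0114)² = 0.000523;  (½·δy/y)² = (0.5×0.0695)² = 0.00121
δQ/Q = √(0.00785) = 0.0886

0.0886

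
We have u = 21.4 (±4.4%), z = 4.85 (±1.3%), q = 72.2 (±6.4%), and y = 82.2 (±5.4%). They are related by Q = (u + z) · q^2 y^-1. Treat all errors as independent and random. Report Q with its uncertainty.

1660 ± 239

Let w = u + z = 26.2. δw = √(δu² + δz²) = √(0.887 + 0.00398) = 0.944, so δw/w = 0.0360.
Q is then a monomial in w, q, y:
δQ/Q = √((δw/w)² + (2·δq/q)² + (-1·δy/y)²) = √(0.00129 + 0.0164 + 0.00292) = 0.144
Q = 1660, so δQ = 0.144 × 1660 = 239.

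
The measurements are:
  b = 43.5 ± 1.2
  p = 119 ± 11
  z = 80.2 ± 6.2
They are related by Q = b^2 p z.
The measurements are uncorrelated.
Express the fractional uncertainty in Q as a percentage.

Relative error in a monomial: (δQ/Q)² = Σ (nᵢ · δxᵢ/xᵢ)².
  (2·δb/b)² = (2×0.0276)² = 0.00304;  (1·δp/p)² = (1×0.0924)² = 0.00854;  (1·δz/z)² = (1×0.0773)² = 0.00598
δQ/Q = √(0.0176) = 0.133

13.3%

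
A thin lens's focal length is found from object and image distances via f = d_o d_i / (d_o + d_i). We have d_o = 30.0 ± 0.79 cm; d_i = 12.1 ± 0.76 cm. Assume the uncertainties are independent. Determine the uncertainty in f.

0.391 cm

∂f/∂d_o = (d_i/(d_o+d_i))² = 0.0826;  ∂f/∂d_i = (d_o/(d_o+d_i))² = 0.508
δf = √((∂f/∂d_o · δd_o)² + (∂f/∂d_i · δd_i)²) = √(0.00426 + 0.149) = 0.391 cm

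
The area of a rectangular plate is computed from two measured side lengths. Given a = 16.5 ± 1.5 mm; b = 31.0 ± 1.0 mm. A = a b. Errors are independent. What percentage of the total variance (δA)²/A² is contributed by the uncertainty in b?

(δA/A)² = (1·δa/a)² + (1·δb/b)²
  a term: (1×0.0909)² = 0.00826
  b term: (1×0.0323)² = 0.00104
Total = 0.00931. Share from b = 0.00104/0.00931 = 0.112.

11.2%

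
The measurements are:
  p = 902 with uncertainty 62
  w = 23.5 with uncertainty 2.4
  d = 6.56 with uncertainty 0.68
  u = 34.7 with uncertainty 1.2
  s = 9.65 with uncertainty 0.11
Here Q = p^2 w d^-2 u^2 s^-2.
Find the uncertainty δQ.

1.6e+06

Since Q is a product/quotient, work with relative uncertainties:
  (2·δp/p)² = (2×0.0687)² = 0.0189;  (1·δw/w)² = (1×0.102)² = 0.0104;  (-2·δd/d)² = (-2×0.104)² = 0.0430;  (2·δu/u)² = (2×0.0346)² = 0.00478;  (-2·δs/s)² = (-2×0.0114)² = 0.000520
δQ/Q = √(0.0776) = 0.279
Q = 5.74e+06, so δQ = 0.279 × 5.74e+06 = 1.6e+06.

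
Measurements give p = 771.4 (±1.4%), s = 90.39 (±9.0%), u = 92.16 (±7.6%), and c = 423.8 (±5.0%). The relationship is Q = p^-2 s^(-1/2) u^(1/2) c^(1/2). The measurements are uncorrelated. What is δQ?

2.44e-06

Products/powers → add relative errors in quadrature, weighted by exponent:
  (-2·δp/p)² = (-2×0.0140)² = 0.000784;  (−½·δs/s)² = (-0.5×0.0900)² = 0.00202;  (½·δu/u)² = (0.5×0.0760)² = 0.00144;  (½·δc/c)² = (0.5×0.0500)² = 0.000625
δQ/Q = √(0.00488) = 0.0698
Q = 3.493e-05, so δQ = 0.0698 × 3.493e-05 = 2.44e-06.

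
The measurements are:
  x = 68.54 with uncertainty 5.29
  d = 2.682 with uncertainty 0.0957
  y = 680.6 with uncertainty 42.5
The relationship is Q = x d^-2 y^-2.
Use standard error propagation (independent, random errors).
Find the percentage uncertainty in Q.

16.3%

Each factor contributes (exponent × relative error)² to (δQ/Q)²:
  (1·δx/x)² = (1×0.0772)² = 0.00596;  (-2·δd/d)² = (-2×0.0357)² = 0.00509;  (-2·δy/y)² = (-2×0.0624)² = 0.0156
δQ/Q = √(0.0266) = 0.163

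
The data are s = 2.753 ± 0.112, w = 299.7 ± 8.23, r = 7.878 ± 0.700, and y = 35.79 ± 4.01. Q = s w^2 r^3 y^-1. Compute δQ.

Since Q is a product/quotient, work with relative uncertainties:
  (1·δs/s)² = (1×0.0407)² = 0.00166;  (2·δw/w)² = (2×0.0275)² = 0.00302;  (3·δr/r)² = (3×0.0889)² = 0.0711;  (-1·δy/y)² = (-1×0.112)² = 0.0126
δQ/Q = √(0.0883) = 0.297
Q = 3.378e+06, so δQ = 0.297 × 3.378e+06 = 1e+06.

1e+06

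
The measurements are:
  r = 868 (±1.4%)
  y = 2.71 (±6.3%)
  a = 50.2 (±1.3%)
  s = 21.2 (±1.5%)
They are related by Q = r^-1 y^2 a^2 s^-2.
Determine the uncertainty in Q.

0.00630

Q is a product of powers, so relative uncertainties combine in quadrature:
  (-1·δr/r)² = (-1×0.0140)² = 0.000196;  (2·δy/y)² = (2×0.0630)² = 0.0159;  (2·δa/a)² = (2×0.0130)² = 0.000676;  (-2·δs/s)² = (-2×0.0150)² = 0.000900
δQ/Q = √(0.0176) = 0.133
Q = 0.0474, so δQ = 0.133 × 0.0474 = 0.00630.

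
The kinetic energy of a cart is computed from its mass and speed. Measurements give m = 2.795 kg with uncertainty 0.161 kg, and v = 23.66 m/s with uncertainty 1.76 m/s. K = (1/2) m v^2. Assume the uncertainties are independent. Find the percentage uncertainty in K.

16.0%

K is a product of powers, so relative uncertainties combine in quadrature:
  (1·δm/m)² = (1×0.0576)² = 0.00332;  (2·δv/v)² = (2×0.0744)² = 0.0221
δK/K = √(0.0255) = 0.160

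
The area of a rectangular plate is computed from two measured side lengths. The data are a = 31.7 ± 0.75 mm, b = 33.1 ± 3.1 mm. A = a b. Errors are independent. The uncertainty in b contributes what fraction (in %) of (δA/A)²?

(δA/A)² = (1·δa/a)² + (1·δb/b)²
  a term: (1×0.0237)² = 0.000560
  b term: (1×0.0937)² = 0.00877
Total = 0.00933. Share from b = 0.00877/0.00933 = 0.940.

94.0%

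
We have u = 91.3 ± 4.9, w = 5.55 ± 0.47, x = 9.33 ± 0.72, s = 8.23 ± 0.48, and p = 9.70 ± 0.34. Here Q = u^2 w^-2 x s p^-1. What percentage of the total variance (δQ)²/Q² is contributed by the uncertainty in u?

22.7%

(δQ/Q)² = (2·δu/u)² + (-2·δw/w)² + (1·δx/x)² + (1·δs/s)² + (-1·δp/p)²
  u term: (2×0.0537)² = 0.0115
  w term: (-2×0.0847)² = 0.0287
  x term: (1×0.0772)² = 0.00596
  s term: (1×0.0583)² = 0.00340
  p term: (-1×0.0351)² = 0.00123
Total = 0.0508. Share from u = 0.0115/0.0508 = 0.227.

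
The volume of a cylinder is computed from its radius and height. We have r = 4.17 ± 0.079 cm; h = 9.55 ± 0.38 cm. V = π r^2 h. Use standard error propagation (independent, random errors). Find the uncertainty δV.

V is a product of powers, so relative uncertainties combine in quadrature:
  (2·δr/r)² = (2×0.0189)² = 0.00144;  (1·δh/h)² = (1×0.0398)² = 0.00158
δV/V = √(0.00302) = 0.0549
V = 522 cm^3, so δV = 0.0549 × 522 = 28.7 cm^3.

28.7 cm^3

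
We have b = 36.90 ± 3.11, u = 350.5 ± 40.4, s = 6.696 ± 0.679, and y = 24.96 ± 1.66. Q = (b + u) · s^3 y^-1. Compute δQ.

Let w = b + u = 387.4. δw = √(δb² + δu²) = √(9.67 + 1630) = 40.5, so δw/w = 0.105.
Q is then a monomial in w, s, y:
δQ/Q = √((δw/w)² + (3·δs/s)² + (-1·δy/y)²) = √(0.0109 + 0.0925 + 0.00442) = 0.328
Q = 4660, so δQ = 0.328 × 4660 = 1530.

1530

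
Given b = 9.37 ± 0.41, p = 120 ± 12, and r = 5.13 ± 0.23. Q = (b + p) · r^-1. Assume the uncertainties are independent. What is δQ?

2.60

Let u = b + p = 129. δu = √(δb² + δp²) = √(0.168 + 144) = 12.0, so δu/u = 0.0928.
Q is then a monomial in u, r:
δQ/Q = √((δu/u)² + (-1·δr/r)²) = √(0.00861 + 0.00201) = 0.103
Q = 25.2, so δQ = 0.103 × 25.2 = 2.60.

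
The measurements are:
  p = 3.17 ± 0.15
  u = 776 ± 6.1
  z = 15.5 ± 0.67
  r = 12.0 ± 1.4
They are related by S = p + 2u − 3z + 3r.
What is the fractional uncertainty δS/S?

0.00845

Absolute uncertainties add in quadrature for a linear combination:
  (δp)² = 0.0225;  (2·δu)² = 149;  (3·δz)² = 4.04;  (3·δr)² = 17.6
δS = √(171) = 13.1
S = 1540, so δS/S = 13.1/1540 = 0.00845.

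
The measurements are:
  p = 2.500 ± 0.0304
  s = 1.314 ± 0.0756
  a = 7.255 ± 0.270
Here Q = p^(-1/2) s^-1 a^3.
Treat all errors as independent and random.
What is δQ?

23.1

Relative error in a monomial: (δQ/Q)² = Σ (nᵢ · δxᵢ/xᵢ)².
  (−½·δp/p)² = (-0.5×0.0122)² = 3.7e-05;  (-1·δs/s)² = (-1×0.0575)² = 0.00331;  (3·δa/a)² = (3×0.0372)² = 0.0125
δQ/Q = √(0.0158) = 0.126
Q = 183.8, so δQ = 0.126 × 183.8 = 23.1.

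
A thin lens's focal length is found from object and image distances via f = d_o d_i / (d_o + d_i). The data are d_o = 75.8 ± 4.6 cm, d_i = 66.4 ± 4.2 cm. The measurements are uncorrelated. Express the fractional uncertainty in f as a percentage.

∂f/∂d_o = (d_i/(d_o+d_i))² = 0.218;  ∂f/∂d_i = (d_o/(d_o+d_i))² = 0.284
δf = √((∂f/∂d_o · δd_o)² + (∂f/∂d_i · δd_i)²) = √(1.01 + 1.42) = 1.56 cm
f = 35.4 cm, so δf/f = 1.56/35.4 = 0.0440.

4.40%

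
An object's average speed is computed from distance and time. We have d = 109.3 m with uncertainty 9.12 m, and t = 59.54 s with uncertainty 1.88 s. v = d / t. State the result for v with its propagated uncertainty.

1.836 ± 0.164 m/s

Each factor contributes (exponent × relative error)² to (δv/v)²:
  (1·δd/d)² = (1×0.0834)² = 0.00696;  (-1·δt/t)² = (-1×0.0316)² = 0.000997
δv/v = √(0.00796) = 0.0892
v = 1.836 m/s, so δv = 0.0892 × 1.836 = 0.164 m/s.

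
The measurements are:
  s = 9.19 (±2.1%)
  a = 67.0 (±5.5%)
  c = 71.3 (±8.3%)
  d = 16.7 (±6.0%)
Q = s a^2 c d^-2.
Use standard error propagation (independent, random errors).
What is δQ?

Relative error in a monomial: (δQ/Q)² = Σ (nᵢ · δxᵢ/xᵢ)².
  (1·δs/s)² = (1×0.0210)² = 0.000441;  (2·δa/a)² = (2×0.0550)² = 0.0121;  (1·δc/c)² = (1×0.0830)² = 0.00689;  (-2·δd/d)² = (-2×0.0600)² = 0.0144
δQ/Q = √(0.0338) = 0.184
Q = 10500, so δQ = 0.184 × 10500 = 1940.

1940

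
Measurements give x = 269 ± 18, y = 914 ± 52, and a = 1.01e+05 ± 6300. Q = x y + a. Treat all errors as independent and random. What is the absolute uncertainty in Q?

Let p = x·y = 2.46e+05. δp/p = √((1·δx/x)² + (1·δy/y)²) = √(0.00448 + 0.00324) = 0.0878, so δp = 21600.
Q = p + a: δQ = √(δp² + δa²) = √(4.66e+08 + 3.97e+07) = 22500

22500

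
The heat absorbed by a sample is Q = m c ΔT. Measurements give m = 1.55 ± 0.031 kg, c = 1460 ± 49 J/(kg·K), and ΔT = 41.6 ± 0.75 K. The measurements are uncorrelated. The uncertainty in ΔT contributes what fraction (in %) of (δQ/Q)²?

17.6%

(δQ/Q)² = (1·δm/m)² + (1·δc/c)² + (1·δΔT/ΔT)²
  m term: (1×0.0200)² = 0.000400
  c term: (1×0.0336)² = 0.00113
  ΔT term: (1×0.0180)² = 0.000325
Total = 0.00185. Share from ΔT = 0.000325/0.00185 = 0.176.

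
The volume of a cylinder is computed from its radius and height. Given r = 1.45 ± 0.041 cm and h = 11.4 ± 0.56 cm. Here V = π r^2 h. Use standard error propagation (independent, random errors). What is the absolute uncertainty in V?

Since V is a product/quotient, work with relative uncertainties:
  (2·δr/r)² = (2×0.0283)² = 0.00320;  (1·δh/h)² = (1×0.0491)² = 0.00241
δV/V = √(0.00561) = 0.0749
V = 75.3 cm^3, so δV = 0.0749 × 75.3 = 5.64 cm^3.

5.64 cm^3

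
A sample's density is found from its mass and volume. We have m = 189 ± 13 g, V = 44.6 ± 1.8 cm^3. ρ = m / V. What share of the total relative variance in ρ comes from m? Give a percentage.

(δρ/ρ)² = (1·δm/m)² + (-1·δV/V)²
  m term: (1×0.0688)² = 0.00473
  V term: (-1×0.0404)² = 0.00163
Total = 0.00636. Share from m = 0.00473/0.00636 = 0.744.

74.4%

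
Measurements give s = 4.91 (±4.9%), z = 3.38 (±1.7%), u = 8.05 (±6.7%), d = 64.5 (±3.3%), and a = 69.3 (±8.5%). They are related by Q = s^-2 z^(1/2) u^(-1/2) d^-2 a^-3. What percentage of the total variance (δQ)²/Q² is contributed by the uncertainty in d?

(δQ/Q)² = (-2·δs/s)² + (½·δz/z)² + (−½·δu/u)² + (-2·δd/d)² + (-3·δa/a)²
  s term: (-2×0.0490)² = 0.00960
  z term: (0.5×0.0170)² = 7.23e-05
  u term: (-0.5×0.0670)² = 0.00112
  d term: (-2×0.0330)² = 0.00436
  a term: (-3×0.0850)² = 0.0650
Total = 0.0802. Share from d = 0.00436/0.0802 = 0.0543.

5.43%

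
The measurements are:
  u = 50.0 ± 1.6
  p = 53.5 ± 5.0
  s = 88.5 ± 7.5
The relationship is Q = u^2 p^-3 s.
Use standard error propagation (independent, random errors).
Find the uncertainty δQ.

0.433

Products/powers → add relative errors in quadrature, weighted by exponent:
  (2·δu/u)² = (2×0.0320)² = 0.00410;  (-3·δp/p)² = (-3×0.0935)² = 0.0786;  (1·δs/s)² = (1×0.0847)² = 0.00718
δQ/Q = √(0.0899) = 0.300
Q = 1.44, so δQ = 0.300 × 1.44 = 0.433.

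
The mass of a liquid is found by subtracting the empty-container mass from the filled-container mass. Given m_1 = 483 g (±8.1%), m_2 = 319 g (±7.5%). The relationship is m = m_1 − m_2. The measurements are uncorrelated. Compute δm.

Sums and differences: (δm)² = Σ (cᵢ δxᵢ)².
  (δm_1)² = 1530;  (δm_2)² = 572
δm = √(2100) = 45.9 g

45.9 g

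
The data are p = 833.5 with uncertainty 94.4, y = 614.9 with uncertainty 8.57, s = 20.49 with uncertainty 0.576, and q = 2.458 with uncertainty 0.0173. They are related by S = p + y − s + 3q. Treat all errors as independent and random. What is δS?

Each term contributes (cᵢ δxᵢ)² to (δS)²:
  (δp)² = 8910;  (δy)² = 73.4;  (δs)² = 0.332;  (3·δq)² = 0.00269
δS = √(8990) = 94.8

94.8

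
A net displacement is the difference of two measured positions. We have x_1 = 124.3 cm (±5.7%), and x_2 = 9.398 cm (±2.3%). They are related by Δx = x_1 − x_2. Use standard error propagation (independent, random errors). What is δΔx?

Δx is a linear combination, so absolute uncertainties add in quadrature:
  (δx_1)² = 50.2;  (δx_2)² = 0.0467
δΔx = √(50.2) = 7.09 cm

7.09 cm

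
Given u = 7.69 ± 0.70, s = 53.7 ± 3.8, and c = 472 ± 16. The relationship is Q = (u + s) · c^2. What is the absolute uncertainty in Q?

Let w = u + s = 61.4. δw = √(δu² + δs²) = √(0.490 + 14.4) = 3.86, so δw/w = 0.0629.
Q is then a monomial in w, c:
δQ/Q = √((δw/w)² + (2·δc/c)²) = √(0.00396 + 0.00460) = 0.0925
Q = 1.37e+07, so δQ = 0.0925 × 1.37e+07 = 1.27e+06.

1.27e+06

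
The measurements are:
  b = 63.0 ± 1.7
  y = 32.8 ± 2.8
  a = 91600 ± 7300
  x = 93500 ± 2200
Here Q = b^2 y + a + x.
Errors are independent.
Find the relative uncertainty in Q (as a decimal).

Let p = b^2·y = 1.3e+05. δp/p = √((2·δb/b)² + (1·δy/y)²) = √(0.00291 + 0.00729) = 0.101, so δp = 13100.
Q = p + a + x: δQ = √(δp² + δa² + δx²) = √(1.73e+08 + 5.33e+07 + 4.84e+06) = 15200
Q = 3.15e+05, so δQ/Q = 15200/3.15e+05 = 0.0482.

0.0482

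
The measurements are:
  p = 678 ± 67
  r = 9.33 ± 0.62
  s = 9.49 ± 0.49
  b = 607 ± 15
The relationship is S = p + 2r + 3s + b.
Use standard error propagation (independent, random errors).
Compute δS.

68.7

S is a linear combination, so absolute uncertainties add in quadrature:
  (δp)² = 4490;  (2·δr)² = 1.54;  (3·δs)² = 2.16;  (δb)² = 225
δS = √(4720) = 68.7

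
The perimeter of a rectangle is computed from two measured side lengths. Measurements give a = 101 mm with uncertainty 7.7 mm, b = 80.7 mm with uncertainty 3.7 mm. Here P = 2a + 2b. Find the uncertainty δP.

17.1 mm

Each term contributes (cᵢ δxᵢ)² to (δP)²:
  (2·δa)² = 237;  (2·δb)² = 54.8
δP = √(292) = 17.1 mm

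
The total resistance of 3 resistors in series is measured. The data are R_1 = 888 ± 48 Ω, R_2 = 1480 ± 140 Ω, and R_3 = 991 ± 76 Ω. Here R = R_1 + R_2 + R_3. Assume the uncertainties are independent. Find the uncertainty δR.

166 Ω

R is a linear combination, so absolute uncertainties add in quadrature:
  (δR_1)² = 2300;  (δR_2)² = 19600;  (δR_3)² = 5780
δR = √(27700) = 166 Ω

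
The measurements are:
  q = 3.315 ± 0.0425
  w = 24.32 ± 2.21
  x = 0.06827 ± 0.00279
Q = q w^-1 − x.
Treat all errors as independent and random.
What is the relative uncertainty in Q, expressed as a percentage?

Let p = q·w^-1 = 0.1363. δp/p = √((1·δq/q)² + (-1·δw/w)²) = √(0.000164 + 0.00826) = 0.0918, so δp = 0.0125.
Q = p − x: δQ = √(δp² + δx²) = √(0.000156 + 7.78e-06) = 0.0128
Q = 0.06804, so δQ/Q = 0.0128/0.06804 = 0.188.

18.8%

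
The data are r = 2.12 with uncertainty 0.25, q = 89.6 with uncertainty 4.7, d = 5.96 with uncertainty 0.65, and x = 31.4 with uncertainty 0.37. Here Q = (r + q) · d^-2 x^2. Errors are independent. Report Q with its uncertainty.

Let u = r + q = 91.7. δu = √(δr² + δq²) = √(0.0625 + 22.1) = 4.71, so δu/u = 0.0513.
Q is then a monomial in u, d, x:
δQ/Q = √((δu/u)² + (-2·δd/d)² + (2·δx/x)²) = √(0.00263 + 0.0476 + 0.000555) = 0.225
Q = 2550, so δQ = 0.225 × 2550 = 574.

2550 ± 574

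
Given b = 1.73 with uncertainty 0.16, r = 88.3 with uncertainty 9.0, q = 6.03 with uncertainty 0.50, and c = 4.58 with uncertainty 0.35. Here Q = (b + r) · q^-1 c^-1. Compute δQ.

Let u = b + r = 90.0. δu = √(δb² + δr²) = √(0.0256 + 81.0) = 9.00, so δu/u = 0.1000.
Q is then a monomial in u, q, c:
δQ/Q = √((δu/u)² + (-1·δq/q)² + (-1·δc/c)²) = √(0.01000 + 0.00688 + 0.00584) = 0.151
Q = 3.26, so δQ = 0.151 × 3.26 = 0.491.

0.491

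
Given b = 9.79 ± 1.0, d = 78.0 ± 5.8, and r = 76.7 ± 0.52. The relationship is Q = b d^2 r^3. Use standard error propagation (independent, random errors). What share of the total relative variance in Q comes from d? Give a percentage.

(δQ/Q)² = (1·δb/b)² + (2·δd/d)² + (3·δr/r)²
  b term: (1×0.102)² = 0.0104
  d term: (2×0.0744)² = 0.0221
  r term: (3×0.00678)² = 0.000414
Total = 0.0330. Share from d = 0.0221/0.0330 = 0.671.

67.1%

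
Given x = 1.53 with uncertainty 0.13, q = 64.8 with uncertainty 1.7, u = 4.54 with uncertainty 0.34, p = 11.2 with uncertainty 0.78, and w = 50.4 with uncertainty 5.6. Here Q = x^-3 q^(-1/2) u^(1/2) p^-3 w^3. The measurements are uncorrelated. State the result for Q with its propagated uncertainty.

Each factor contributes (exponent × relative error)² to (δQ/Q)²:
  (-3·δx/x)² = (-3×0.0850)² = 0.0650;  (−½·δq/q)² = (-0.5×0.0262)² = 0.000172;  (½·δu/u)² = (0.5×0.0749)² = 0.00140;  (-3·δp/p)² = (-3×0.0696)² = 0.0437;  (3·δw/w)² = (3×0.111)² = 0.111
δQ/Q = √(0.221) = 0.470
Q = 6.73, so δQ = 0.470 × 6.73 = 3.17.

6.73 ± 3.17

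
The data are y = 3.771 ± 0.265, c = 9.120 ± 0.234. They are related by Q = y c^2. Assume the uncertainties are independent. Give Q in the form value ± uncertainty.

Relative error in a monomial: (δQ/Q)² = Σ (nᵢ · δxᵢ/xᵢ)².
  (1·δy/y)² = (1×0.0703)² = 0.00494;  (2·δc/c)² = (2×0.0257)² = 0.00263
δQ/Q = √(0.00757) = 0.0870
Q = 313.7, so δQ = 0.0870 × 313.7 = 27.3.

313.7 ± 27.3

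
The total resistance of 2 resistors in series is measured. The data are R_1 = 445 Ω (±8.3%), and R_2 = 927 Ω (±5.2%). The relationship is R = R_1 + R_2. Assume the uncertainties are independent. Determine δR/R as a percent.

4.43%

For a sum/difference, combine absolute errors in quadrature:
  (δR_1)² = 1360;  (δR_2)² = 2320
δR = √(3690) = 60.7 Ω
R = 1370 Ω, so δR/R = 60.7/1370 = 0.0443.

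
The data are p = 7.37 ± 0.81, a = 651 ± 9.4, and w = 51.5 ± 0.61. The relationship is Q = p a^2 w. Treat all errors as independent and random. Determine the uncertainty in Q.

For a monomial Q ∝ p, a^2, w, fractional errors add in quadrature:
  (1·δp/p)² = (1×0.110)² = 0.0121;  (2·δa/a)² = (2×0.0144)² = 0.000834;  (1·δw/w)² = (1×0.0118)² = 0.000140
δQ/Q = √(0.0131) = 0.114
Q = 1.61e+08, so δQ = 0.114 × 1.61e+08 = 1.84e+07.

1.84e+07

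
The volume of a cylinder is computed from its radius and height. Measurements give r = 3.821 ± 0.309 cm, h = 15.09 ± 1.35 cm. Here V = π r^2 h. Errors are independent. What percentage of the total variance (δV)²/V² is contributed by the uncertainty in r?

(δV/V)² = (2·δr/r)² + (1·δh/h)²
  r term: (2×0.0809)² = 0.0262
  h term: (1×0.0895)² = 0.00800
Total = 0.0342. Share from r = 0.0262/0.0342 = 0.766.

76.6%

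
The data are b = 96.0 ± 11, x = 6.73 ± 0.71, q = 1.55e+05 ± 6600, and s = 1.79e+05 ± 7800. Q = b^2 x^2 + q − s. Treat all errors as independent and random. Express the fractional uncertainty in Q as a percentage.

Let p = b^2·x^2 = 4.17e+05. δp/p = √((2·δb/b)² + (2·δx/x)²) = √(0.0525 + 0.0445) = 0.312, so δp = 1.3e+05.
Q = p + q − s: δQ = √(δp² + δq² + δs²) = √(1.69e+10 + 4.36e+07 + 6.08e+07) = 1.3e+05
Q = 3.93e+05, so δQ/Q = 1.3e+05/3.93e+05 = 0.332.

33.2%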